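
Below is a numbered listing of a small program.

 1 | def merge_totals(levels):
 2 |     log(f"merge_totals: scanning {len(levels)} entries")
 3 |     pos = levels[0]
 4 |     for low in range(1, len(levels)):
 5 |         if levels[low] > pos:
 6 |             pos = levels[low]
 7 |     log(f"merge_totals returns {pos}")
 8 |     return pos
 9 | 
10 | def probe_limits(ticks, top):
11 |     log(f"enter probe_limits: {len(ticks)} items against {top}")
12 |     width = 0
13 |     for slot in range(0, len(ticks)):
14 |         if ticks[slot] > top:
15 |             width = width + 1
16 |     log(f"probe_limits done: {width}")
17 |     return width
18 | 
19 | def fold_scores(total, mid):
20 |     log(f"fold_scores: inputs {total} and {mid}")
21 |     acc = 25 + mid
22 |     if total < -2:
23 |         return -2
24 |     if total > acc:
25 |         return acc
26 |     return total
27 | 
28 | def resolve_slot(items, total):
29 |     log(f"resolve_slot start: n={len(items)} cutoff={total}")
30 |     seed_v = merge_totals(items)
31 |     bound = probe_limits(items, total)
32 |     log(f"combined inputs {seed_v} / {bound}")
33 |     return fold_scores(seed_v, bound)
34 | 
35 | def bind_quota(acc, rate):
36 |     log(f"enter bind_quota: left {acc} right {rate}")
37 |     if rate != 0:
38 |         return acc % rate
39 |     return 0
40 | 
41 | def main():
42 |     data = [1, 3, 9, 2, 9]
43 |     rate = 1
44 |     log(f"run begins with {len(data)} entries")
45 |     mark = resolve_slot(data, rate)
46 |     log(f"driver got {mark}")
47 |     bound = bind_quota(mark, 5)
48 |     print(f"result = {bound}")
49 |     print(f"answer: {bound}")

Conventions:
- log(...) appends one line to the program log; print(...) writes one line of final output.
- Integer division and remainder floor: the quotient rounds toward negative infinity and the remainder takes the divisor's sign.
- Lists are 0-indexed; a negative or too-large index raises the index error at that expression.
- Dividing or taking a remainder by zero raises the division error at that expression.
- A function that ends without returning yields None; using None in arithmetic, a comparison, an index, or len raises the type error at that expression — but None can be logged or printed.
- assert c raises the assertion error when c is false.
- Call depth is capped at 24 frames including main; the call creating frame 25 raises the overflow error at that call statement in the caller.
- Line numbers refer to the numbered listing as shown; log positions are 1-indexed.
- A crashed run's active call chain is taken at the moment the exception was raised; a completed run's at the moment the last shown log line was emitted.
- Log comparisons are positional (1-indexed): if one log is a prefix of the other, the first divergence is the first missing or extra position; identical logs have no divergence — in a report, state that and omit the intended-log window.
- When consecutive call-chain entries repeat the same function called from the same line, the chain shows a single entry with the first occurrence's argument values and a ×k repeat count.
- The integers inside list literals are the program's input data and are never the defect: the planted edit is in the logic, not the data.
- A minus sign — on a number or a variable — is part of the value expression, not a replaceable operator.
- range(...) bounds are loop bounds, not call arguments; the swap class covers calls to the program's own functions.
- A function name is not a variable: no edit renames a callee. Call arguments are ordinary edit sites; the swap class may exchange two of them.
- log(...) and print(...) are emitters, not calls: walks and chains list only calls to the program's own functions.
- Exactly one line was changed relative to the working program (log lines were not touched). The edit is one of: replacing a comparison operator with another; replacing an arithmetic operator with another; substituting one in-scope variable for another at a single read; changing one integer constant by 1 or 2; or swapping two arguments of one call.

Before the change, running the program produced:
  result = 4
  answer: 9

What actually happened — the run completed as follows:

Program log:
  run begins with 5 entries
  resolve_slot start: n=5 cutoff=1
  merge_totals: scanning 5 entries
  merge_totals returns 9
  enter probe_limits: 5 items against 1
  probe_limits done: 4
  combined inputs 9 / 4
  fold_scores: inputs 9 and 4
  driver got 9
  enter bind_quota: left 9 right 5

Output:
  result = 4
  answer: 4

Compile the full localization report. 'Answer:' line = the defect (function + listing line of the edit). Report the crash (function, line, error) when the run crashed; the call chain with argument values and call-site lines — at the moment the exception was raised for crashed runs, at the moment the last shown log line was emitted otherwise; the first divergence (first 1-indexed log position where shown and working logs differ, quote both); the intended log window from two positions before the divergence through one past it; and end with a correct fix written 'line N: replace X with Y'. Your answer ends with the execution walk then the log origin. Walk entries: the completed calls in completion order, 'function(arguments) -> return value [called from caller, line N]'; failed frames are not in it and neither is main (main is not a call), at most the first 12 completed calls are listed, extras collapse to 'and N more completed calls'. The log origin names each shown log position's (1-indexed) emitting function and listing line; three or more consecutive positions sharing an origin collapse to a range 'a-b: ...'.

Answer: the defect is in main at line 49.
The tell: The logs agree in full; only the final output differs.
Call chain: main -> bind_quota(9, 5) (called at line 47).
First divergence: none (the log streams are identical).
Execution walk:
  merge_totals([1, 3, 9, 2, 9]) -> 9  [called from resolve_slot, line 30]
  probe_limits([1, 3, 9, 2, 9], 1) -> 4  [called from resolve_slot, line 31]
  fold_scores(9, 4) -> 9  [called from resolve_slot, line 33]
  resolve_slot([1, 3, 9, 2, 9], 1) -> 9  [called from main, line 45]
  bind_quota(9, 5) -> 4  [called from main, line 47]
Log origins:
  1: emitted by main (line 44)
  2: emitted by resolve_slot (line 29)
  3: emitted by merge_totals (line 2)
  4: emitted by merge_totals (line 7)
  5: emitted by probe_limits (line 11)
  6: emitted by probe_limits (line 16)
  7: emitted by resolve_slot (line 32)
  8: emitted by fold_scores (line 20)
  9: emitted by main (line 46)
  10: emitted by bind_quota (line 36)
A correct fix: line 49: replace `bound` with `mark`.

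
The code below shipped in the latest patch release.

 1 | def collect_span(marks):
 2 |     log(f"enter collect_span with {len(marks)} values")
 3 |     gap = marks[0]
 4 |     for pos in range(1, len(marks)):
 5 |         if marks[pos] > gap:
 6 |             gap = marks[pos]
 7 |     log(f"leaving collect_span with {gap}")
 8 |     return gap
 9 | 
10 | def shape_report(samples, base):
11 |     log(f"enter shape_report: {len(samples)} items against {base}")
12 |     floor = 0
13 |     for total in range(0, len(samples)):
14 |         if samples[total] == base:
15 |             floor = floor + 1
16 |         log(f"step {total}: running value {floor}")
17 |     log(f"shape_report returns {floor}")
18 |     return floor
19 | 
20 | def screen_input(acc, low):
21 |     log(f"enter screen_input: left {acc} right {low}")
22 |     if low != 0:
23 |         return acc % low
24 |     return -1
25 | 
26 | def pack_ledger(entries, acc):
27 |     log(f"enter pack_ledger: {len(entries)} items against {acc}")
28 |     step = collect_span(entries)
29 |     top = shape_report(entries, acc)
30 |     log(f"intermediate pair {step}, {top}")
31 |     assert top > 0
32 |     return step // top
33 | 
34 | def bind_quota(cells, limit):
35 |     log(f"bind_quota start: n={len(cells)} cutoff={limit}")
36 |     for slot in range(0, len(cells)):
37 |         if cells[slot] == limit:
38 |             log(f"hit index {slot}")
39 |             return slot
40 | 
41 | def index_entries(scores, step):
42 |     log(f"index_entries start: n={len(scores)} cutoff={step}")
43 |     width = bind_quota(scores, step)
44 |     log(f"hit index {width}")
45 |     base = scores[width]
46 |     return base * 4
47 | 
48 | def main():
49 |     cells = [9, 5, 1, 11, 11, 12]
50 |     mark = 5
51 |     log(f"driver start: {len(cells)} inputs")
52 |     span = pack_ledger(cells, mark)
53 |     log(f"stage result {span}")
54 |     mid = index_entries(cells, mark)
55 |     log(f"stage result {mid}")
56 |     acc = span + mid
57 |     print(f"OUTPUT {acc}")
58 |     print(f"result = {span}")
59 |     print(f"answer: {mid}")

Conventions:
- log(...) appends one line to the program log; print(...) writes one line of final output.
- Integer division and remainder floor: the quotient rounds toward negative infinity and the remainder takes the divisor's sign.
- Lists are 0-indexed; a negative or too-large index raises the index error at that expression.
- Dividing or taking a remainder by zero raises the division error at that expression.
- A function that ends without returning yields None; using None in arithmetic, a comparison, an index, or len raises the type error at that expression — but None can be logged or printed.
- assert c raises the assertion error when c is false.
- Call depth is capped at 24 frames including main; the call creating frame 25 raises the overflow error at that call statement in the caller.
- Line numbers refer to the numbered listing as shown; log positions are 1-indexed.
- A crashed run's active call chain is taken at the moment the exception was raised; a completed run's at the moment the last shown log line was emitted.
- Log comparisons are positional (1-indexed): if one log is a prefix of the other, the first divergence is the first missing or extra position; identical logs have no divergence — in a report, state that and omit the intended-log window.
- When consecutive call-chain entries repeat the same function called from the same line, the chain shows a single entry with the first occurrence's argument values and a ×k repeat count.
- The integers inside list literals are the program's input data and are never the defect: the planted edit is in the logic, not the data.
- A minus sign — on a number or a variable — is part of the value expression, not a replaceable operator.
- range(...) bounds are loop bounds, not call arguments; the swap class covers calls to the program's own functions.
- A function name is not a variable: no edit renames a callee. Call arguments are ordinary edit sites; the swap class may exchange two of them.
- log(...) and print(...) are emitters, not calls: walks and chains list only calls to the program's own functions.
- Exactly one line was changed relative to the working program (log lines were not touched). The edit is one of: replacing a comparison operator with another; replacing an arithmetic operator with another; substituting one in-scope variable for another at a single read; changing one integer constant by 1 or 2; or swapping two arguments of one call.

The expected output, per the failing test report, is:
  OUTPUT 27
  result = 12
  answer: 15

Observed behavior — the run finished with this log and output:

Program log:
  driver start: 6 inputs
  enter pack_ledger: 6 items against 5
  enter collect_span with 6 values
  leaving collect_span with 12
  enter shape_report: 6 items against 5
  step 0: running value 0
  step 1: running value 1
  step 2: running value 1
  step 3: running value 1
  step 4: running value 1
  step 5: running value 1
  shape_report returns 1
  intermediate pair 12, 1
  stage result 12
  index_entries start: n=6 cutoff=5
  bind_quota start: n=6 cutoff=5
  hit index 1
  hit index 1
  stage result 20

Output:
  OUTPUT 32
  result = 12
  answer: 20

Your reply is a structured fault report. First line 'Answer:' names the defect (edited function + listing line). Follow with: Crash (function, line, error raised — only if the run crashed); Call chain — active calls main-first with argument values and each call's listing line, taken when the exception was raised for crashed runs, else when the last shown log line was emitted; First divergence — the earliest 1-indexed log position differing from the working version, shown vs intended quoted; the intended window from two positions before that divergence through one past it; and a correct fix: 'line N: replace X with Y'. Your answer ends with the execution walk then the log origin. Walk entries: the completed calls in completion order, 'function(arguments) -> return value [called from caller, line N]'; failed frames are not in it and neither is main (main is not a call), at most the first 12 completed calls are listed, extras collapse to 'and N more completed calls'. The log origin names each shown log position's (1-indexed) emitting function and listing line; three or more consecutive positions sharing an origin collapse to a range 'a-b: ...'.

Answer: the defect is in index_entries at line 46.
Core observation: Everything matches until log position 19, which reads 'stage result 20' in place of 'stage result 15'.
Call chain: main.
First divergence: at position 19 the run shows 'stage result 20' where the working version logs 'stage result 15'.
Intended log window:
  17: hit index 1
  18: hit index 1
  19: stage result 15
Execution walk:
  collect_span([9, 5, 1, 11, 11, 12]) -> 12  [called from pack_ledger, line 28]
  shape_report([9, 5, 1, 11, 11, 12], 5) -> 1  [called from pack_ledger, line 29]
  pack_ledger([9, 5, 1, 11, 11, 12], 5) -> 12  [called from main, line 52]
  bind_quota([9, 5, 1, 11, 11, 12], 5) -> 1  [called from index_entries, line 43]
  index_entries([9, 5, 1, 11, 11, 12], 5) -> 20  [called from main, line 54]
Log origins:
  1: emitted by main (line 51)
  2: emitted by pack_ledger (line 27)
  3: emitted by collect_span (line 2)
  4: emitted by collect_span (line 7)
  5: emitted by shape_report (line 11)
  6-11: emitted by shape_report (line 16)
  12: emitted by shape_report (line 17)
  13: emitted by pack_ledger (line 30)
  14: emitted by main (line 53)
  15: emitted by index_entries (line 42)
  16: emitted by bind_quota (line 35)
  17: emitted by bind_quota (line 38)
  18: emitted by index_entries (line 44)
  19: emitted by main (line 55)
A correct fix: line 46: replace `4` with `3`.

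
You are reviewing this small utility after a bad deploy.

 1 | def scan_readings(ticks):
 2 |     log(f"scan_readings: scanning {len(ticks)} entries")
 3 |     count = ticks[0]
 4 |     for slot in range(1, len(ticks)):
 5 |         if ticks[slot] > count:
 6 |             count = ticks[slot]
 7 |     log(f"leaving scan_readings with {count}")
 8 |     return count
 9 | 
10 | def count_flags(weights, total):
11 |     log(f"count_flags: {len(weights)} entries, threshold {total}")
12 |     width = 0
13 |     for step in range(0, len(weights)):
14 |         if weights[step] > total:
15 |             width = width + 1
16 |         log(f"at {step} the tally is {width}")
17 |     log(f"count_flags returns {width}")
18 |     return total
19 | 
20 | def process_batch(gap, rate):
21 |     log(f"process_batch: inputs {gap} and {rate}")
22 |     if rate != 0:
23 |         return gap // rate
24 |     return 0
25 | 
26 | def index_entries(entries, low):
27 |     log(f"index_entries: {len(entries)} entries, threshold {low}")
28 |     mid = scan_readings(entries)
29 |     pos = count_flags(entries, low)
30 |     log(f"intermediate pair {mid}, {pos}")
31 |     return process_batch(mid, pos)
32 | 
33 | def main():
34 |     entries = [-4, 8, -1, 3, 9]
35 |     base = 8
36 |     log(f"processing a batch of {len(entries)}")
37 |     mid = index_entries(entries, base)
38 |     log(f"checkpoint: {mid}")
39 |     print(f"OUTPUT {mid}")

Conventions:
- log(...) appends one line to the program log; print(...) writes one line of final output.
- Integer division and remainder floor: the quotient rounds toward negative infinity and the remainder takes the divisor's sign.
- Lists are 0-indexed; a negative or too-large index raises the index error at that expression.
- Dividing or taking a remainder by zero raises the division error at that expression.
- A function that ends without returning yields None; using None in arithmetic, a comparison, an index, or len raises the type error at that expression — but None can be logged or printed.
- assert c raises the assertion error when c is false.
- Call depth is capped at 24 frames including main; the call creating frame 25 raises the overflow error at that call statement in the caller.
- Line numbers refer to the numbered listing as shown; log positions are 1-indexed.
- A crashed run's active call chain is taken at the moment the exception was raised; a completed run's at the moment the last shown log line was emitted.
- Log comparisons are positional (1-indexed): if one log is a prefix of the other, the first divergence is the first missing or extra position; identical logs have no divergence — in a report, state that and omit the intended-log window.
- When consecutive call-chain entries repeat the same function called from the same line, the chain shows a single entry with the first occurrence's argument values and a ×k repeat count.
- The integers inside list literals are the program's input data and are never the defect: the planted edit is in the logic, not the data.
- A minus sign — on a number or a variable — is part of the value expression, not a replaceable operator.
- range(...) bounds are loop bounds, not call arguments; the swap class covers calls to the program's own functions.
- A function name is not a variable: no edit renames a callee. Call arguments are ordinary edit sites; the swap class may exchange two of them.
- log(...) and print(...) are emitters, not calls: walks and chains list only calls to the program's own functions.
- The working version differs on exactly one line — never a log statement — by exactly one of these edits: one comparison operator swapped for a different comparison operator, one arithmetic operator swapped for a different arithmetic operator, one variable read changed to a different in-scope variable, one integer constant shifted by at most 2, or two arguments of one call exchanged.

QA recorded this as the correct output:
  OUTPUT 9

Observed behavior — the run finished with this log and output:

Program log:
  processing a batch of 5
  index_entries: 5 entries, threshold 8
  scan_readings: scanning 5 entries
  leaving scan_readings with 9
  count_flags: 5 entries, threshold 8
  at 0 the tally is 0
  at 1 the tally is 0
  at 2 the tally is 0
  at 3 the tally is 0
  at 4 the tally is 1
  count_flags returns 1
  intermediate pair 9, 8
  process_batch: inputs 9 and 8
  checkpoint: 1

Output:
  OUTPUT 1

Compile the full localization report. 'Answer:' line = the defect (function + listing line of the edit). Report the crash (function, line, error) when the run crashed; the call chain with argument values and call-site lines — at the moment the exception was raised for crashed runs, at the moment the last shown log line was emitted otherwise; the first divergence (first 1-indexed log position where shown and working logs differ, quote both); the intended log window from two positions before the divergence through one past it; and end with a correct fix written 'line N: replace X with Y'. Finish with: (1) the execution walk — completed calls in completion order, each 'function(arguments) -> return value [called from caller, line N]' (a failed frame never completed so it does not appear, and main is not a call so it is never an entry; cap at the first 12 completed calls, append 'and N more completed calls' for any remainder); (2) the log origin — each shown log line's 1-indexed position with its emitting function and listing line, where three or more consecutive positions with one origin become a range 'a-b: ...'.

Answer: the defect is in count_flags at line 18.
Key observation: Everything matches until log position 12, which reads 'intermediate pair 9, 8' in place of 'intermediate pair 9, 1'.
Call chain: main.
First divergence: position 12 — shown 'intermediate pair 9, 8', intended 'intermediate pair 9, 1'.
Intended log window:
  10: at 4 the tally is 1
  11: count_flags returns 1
  12: intermediate pair 9, 1
  13: process_batch: inputs 9 and 1
Execution walk:
  scan_readings([-4, 8, -1, 3, 9]) -> 9  [called from index_entries, line 28]
  count_flags([-4, 8, -1, 3, 9], 8) -> 8  [called from index_entries, line 29]
  process_batch(9, 8) -> 1  [called from index_entries, line 31]
  index_entries([-4, 8, -1, 3, 9], 8) -> 1  [called from main, line 37]
Log origins:
  1 — main, line 36
  2 — index_entries, line 27
  3 — scan_readings, line 2
  4 — scan_readings, line 7
  5 — count_flags, line 11
  6-10 — count_flags, line 16
  11 — count_flags, line 17
  12 — index_entries, line 30
  13 — process_batch, line 21
  14 — main, line 38
A correct fix: line 18: replace `total` with `width`.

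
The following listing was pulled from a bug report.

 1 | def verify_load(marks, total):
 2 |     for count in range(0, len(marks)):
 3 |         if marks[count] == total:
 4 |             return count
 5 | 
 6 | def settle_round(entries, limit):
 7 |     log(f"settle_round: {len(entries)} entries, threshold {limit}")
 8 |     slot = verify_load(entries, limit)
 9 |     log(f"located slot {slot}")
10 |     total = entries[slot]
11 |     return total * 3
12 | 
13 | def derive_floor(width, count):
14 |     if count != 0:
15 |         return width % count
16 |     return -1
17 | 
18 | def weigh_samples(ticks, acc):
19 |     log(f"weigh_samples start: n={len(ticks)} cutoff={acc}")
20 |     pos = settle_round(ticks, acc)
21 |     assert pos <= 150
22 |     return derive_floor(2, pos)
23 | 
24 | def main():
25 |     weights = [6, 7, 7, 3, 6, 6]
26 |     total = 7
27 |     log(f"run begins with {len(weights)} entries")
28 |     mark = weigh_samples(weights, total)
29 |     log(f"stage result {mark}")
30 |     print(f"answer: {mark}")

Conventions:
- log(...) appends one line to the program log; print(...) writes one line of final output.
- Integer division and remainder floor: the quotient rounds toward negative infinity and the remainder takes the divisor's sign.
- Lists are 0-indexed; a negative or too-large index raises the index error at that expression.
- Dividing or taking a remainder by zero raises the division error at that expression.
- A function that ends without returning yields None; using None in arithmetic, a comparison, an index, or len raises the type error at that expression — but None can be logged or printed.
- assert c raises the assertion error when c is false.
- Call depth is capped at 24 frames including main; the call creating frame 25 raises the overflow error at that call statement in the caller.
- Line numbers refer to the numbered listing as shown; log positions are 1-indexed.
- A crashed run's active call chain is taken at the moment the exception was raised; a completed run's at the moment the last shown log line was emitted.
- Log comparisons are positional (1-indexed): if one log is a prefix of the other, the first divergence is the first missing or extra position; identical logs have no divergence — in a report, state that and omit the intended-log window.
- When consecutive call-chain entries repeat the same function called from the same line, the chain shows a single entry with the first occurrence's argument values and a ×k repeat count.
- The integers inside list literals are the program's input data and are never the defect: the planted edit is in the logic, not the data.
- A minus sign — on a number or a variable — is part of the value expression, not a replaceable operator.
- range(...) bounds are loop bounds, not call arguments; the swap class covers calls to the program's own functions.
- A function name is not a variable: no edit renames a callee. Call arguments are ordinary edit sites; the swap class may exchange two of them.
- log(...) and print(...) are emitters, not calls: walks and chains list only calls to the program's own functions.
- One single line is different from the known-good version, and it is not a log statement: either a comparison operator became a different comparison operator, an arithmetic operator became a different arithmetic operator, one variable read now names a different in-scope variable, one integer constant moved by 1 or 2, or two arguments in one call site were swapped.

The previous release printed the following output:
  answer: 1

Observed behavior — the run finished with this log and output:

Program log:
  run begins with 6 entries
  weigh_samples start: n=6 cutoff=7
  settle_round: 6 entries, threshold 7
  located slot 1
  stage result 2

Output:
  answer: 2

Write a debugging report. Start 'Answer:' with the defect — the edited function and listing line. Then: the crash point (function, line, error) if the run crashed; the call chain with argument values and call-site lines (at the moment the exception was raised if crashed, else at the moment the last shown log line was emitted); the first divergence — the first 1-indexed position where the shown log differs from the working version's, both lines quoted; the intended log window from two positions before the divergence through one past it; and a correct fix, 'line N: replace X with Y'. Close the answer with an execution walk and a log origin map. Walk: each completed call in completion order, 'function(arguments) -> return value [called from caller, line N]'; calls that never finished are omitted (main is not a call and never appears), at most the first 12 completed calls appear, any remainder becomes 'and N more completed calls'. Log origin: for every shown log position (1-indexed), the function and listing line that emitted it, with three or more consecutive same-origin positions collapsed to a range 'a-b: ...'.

Answer: the defect is in weigh_samples at line 22.
Key observation: The log first diverges at position 5: the faulty run prints 'stage result 2' where the working version prints 'stage result 1'.
Call chain: main.
First divergence: position 5; shown 'stage result 2' vs intended 'stage result 1'.
Intended log window:
  3: settle_round: 6 entries, threshold 7
  4: located slot 1
  5: stage result 1
Execution walk:
  verify_load([6, 7, 7, 3, 6, 6], 7) -> 1  [called from settle_round, line 8]
  settle_round([6, 7, 7, 3, 6, 6], 7) -> 21  [called from weigh_samples, line 20]
  derive_floor(2, 21) -> 2  [called from weigh_samples, line 22]
  weigh_samples([6, 7, 7, 3, 6, 6], 7) -> 2  [called from main, line 28]
Log line origins:
  1: emitted by main (line 27)
  2: emitted by weigh_samples (line 19)
  3: emitted by settle_round (line 7)
  4: emitted by settle_round (line 9)
  5: emitted by main (line 29)
A correct fix: line 22: replace `derive_floor(2, pos)` with `derive_floor(pos, 2)`.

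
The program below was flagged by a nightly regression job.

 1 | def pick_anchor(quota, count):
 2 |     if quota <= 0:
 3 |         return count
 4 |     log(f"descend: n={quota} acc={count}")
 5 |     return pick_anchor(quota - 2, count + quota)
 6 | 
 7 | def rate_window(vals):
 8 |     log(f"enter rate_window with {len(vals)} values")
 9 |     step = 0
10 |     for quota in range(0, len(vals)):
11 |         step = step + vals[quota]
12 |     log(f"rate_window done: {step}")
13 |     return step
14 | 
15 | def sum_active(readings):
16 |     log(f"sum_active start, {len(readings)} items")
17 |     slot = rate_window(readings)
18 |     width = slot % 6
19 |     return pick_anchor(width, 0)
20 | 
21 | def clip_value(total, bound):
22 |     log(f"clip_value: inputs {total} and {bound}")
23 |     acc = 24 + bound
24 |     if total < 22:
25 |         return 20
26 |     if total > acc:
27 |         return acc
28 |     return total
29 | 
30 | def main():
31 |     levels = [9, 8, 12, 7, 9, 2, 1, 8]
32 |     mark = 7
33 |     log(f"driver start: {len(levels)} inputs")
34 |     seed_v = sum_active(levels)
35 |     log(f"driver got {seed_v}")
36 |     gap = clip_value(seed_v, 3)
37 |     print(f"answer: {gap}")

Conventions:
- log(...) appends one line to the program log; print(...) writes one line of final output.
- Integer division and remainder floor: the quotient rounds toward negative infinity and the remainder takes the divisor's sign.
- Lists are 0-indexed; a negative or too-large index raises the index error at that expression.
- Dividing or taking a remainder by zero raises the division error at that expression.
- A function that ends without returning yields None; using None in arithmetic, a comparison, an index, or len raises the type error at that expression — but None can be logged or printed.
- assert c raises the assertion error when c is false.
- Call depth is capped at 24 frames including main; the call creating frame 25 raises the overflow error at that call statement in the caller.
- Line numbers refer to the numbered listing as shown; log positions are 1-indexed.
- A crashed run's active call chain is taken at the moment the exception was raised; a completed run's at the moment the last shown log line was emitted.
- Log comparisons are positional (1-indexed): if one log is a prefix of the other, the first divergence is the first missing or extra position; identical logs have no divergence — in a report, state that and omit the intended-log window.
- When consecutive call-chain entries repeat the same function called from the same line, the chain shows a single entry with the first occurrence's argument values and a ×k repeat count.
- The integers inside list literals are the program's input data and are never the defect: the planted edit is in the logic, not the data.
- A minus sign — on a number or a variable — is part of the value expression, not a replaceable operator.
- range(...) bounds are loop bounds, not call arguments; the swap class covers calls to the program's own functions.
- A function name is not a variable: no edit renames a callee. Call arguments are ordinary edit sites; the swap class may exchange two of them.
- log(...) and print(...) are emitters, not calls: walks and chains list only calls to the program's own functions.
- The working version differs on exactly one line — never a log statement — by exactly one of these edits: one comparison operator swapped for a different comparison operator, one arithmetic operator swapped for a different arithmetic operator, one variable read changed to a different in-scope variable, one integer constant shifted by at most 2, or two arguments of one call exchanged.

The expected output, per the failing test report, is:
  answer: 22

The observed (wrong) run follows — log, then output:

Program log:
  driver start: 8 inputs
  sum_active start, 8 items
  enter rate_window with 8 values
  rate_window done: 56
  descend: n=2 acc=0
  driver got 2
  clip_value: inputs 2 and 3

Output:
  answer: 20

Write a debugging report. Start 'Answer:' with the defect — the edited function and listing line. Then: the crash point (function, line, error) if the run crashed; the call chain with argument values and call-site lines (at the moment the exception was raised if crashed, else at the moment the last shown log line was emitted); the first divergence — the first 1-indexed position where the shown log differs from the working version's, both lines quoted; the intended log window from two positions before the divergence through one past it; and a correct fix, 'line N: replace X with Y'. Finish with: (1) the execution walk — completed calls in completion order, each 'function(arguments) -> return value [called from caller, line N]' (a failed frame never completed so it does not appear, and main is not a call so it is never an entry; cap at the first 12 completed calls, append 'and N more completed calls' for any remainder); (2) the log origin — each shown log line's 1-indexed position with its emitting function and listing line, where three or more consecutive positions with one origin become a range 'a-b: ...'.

Answer: the defect is in clip_value at line 25.
Key observation: Log streams are identical — the defect surfaces only in the printed output.
Call chain: main -> clip_value(2, 3) (called at line 36).
First divergence: there is none — every log position agrees.
Execution walk:
  rate_window([9, 8, 12, 7, 9, 2, 1, 8]) -> 56  [called from sum_active, line 17]
  pick_anchor(0, 2) -> 2  [called from pick_anchor, line 5]
  pick_anchor(2, 0) -> 2  [called from sum_active, line 19]
  sum_active([9, 8, 12, 7, 9, 2, 1, 8]) -> 2  [called from main, line 34]
  clip_value(2, 3) -> 20  [called from main, line 36]
Log origin:
  1 — main, line 33
  2 — sum_active, line 16
  3 — rate_window, line 8
  4 — rate_window, line 12
  5 — pick_anchor, line 4
  6 — main, line 35
  7 — clip_value, line 22
A correct fix: line 25: replace `20` with `22`.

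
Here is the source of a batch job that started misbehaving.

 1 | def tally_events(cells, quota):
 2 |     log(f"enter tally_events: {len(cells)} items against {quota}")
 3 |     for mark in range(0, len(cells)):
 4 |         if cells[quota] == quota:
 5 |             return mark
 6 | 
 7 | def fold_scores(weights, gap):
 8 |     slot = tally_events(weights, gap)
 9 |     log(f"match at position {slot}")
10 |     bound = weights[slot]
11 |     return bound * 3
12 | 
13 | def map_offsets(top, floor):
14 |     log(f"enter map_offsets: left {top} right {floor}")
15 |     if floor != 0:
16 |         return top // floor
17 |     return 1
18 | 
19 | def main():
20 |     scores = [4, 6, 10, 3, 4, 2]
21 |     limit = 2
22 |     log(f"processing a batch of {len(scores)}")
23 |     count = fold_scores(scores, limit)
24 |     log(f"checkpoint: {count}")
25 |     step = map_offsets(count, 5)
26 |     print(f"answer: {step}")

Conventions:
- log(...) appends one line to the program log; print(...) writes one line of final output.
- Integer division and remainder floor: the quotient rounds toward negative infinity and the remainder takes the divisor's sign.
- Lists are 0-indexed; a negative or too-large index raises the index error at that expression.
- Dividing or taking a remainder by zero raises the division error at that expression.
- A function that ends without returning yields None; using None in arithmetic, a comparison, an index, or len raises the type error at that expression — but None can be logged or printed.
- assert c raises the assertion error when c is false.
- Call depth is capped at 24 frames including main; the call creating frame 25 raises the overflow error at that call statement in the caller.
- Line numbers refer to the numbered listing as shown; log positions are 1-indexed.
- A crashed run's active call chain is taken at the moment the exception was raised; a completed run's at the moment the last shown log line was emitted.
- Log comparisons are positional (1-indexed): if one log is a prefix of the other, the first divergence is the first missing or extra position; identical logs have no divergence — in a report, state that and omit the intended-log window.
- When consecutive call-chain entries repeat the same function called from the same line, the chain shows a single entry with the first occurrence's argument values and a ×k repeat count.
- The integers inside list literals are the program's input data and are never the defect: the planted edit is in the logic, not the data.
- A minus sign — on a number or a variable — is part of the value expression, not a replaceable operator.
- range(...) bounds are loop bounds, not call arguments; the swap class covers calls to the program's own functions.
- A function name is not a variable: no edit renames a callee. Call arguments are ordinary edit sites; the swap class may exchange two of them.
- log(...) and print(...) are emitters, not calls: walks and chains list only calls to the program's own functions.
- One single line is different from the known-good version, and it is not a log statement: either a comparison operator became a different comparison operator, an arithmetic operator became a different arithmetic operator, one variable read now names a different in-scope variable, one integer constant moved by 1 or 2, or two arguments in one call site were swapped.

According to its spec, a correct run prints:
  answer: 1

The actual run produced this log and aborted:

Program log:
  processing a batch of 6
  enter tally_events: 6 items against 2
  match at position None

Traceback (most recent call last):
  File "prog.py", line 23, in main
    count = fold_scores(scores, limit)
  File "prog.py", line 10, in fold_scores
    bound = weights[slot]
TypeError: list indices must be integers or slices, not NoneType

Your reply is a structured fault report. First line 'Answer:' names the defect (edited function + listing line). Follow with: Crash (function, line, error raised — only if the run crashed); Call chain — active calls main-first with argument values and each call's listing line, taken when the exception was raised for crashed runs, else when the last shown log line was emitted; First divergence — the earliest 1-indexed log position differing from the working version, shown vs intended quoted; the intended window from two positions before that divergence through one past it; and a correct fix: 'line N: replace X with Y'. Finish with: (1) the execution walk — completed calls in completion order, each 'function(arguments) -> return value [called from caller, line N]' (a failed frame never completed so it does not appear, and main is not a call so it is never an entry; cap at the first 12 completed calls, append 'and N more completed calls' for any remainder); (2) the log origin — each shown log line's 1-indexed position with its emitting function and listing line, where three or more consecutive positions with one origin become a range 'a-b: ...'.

Answer: the defect is in tally_events at line 4.
Key fact: Log line 3 is where behavior first shows: 'match at position None' appears instead of 'match at position 5'.
Crash: fold_scores, line 10, TypeError.
Call chain: main -> fold_scores([4, 6, 10, 3, 4, 2], 2) (called at line 23).
First divergence: position 3; shown 'match at position None' vs intended 'match at position 5'.
Intended log window:
  1: processing a batch of 6
  2: enter tally_events: 6 items against 2
  3: match at position 5
  4: checkpoint: 6
Execution walk:
  tally_events([4, 6, 10, 3, 4, 2], 2) -> None  [called from fold_scores, line 8]
Log line origins:
  1 — main, line 22
  2 — tally_events, line 2
  3 — fold_scores, line 9
A correct fix: line 4: replace `cells[quota]` with `cells[mark]`.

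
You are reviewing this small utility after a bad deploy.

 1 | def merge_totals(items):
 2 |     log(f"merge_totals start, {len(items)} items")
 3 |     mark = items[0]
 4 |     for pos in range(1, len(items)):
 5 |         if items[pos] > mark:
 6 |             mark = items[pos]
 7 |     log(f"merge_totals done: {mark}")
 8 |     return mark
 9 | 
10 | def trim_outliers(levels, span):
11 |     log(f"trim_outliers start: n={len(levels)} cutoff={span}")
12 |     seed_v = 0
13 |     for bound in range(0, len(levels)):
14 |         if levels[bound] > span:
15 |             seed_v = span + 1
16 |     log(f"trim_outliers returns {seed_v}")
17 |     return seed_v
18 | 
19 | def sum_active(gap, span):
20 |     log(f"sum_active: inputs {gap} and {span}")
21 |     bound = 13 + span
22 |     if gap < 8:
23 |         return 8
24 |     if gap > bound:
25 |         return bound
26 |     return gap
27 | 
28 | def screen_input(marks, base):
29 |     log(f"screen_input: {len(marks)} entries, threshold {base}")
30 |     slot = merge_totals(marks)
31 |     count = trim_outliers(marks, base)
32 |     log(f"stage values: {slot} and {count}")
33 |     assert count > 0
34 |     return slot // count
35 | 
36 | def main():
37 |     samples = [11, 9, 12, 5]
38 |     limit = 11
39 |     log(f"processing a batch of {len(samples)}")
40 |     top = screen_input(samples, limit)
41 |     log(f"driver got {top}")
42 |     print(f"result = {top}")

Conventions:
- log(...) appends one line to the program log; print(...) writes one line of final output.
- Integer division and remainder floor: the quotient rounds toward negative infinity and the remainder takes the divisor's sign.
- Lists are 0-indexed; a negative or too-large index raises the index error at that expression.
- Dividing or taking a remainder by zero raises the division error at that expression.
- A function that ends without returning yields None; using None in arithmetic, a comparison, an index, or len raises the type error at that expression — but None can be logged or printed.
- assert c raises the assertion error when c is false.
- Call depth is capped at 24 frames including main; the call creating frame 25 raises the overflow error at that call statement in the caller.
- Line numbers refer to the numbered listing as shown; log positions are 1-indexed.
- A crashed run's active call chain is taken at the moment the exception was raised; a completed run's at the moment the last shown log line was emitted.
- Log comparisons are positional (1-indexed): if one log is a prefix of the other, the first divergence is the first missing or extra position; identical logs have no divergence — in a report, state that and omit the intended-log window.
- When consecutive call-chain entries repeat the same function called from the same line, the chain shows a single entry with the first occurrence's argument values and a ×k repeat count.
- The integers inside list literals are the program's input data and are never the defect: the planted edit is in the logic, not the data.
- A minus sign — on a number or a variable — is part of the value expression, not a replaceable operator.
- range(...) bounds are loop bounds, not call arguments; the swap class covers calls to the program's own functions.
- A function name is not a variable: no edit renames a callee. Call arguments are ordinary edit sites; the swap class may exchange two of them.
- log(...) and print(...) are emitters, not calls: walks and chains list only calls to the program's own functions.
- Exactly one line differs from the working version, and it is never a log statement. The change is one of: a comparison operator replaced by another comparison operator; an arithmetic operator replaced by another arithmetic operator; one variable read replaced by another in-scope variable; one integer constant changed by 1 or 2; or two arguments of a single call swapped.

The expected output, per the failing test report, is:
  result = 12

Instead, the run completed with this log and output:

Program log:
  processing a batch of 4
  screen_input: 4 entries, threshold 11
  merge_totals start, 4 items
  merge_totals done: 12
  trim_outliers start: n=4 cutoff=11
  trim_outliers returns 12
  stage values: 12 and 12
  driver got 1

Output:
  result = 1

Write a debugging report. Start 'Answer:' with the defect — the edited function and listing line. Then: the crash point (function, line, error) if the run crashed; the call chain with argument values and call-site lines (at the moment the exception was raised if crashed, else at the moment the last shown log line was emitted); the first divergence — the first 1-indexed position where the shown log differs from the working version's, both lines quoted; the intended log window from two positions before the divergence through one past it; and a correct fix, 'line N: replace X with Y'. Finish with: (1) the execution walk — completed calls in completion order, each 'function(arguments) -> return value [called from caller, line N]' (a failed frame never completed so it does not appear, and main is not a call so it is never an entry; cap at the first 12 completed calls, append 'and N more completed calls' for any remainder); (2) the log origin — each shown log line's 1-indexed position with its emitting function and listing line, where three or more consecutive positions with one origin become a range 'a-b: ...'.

Answer: the defect is in trim_outliers at line 15.
Key observation: Everything matches until log position 6, which reads 'trim_outliers returns 12' in place of 'trim_outliers returns 1'.
Call chain: main.
First divergence: position 6; shown 'trim_outliers returns 12' vs intended 'trim_outliers returns 1'.
Intended log window:
  4: merge_totals done: 12
  5: trim_outliers start: n=4 cutoff=11
  6: trim_outliers returns 1
  7: stage values: 12 and 1
Execution walk:
  merge_totals([11, 9, 12, 5]) -> 12  [called from screen_input, line 30]
  trim_outliers([11, 9, 12, 5], 11) -> 12  [called from screen_input, line 31]
  screen_input([11, 9, 12, 5], 11) -> 1  [called from main, line 40]
Log line origins:
  1 — main, line 39
  2 — screen_input, line 29
  3 — merge_totals, line 2
  4 — merge_totals, line 7
  5 — trim_outliers, line 11
  6 — trim_outliers, line 16
  7 — screen_input, line 32
  8 — main, line 41
A correct fix: line 15: replace `span` with `seed_v`.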